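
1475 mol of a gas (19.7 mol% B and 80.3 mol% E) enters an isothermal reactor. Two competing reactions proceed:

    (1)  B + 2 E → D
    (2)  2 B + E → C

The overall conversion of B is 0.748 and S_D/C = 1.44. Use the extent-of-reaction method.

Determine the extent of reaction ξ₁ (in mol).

Conversion of B: B consumed = 0.748 × 290.6 = 217.4 mol = 1ξ₁ + 2ξ₂.
Selectivity: 1ξ₁ / (1ξ₂) = 1.44 → ξ₁ = 1.44 ξ₂.
Substitute: (1·1.44 + 2) ξ₂ = 217.4 → ξ₂ = 63.18 mol, ξ₁ = 90.98 mol.
Outlet amounts (n = n₀ + Σ ν·ξ):
  B: 290.6 − 1(90.98) − 2(63.18) = 73.22
  E: 1184 − 2(90.98) − 1(63.18) = 939.3
  D: 0 + 1(90.98) = 90.98
  C: 0 + 1(63.18) = 63.18

ξ₁ = 91 mol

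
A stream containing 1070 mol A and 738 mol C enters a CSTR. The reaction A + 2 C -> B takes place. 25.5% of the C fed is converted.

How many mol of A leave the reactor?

C reacted = 0.255 × 738 = 188.2 mol; ν_C = −2, so ξ = 188.2/2 = 94.09 mol.
Outlet amounts (n = n₀ + ν ξ):
  A: 1070 − 1(94.09) = 975.9
  C: 738 − 2(94.09) = 549.8
  B: 0 + 1(94.09) = 94.09

976 mol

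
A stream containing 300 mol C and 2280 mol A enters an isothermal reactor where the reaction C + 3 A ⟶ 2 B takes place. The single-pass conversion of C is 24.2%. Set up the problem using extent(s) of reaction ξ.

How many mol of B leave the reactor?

C reacted = 0.242 × 300 = 72.6 mol; ν_C = −1, so ξ = 72.6/1 = 72.6 mol.
Outlet amounts (n = n₀ + ν ξ):
  C: 300 − 1(72.6) = 227.4
  A: 2280 − 3(72.6) = 2062
  B: 0 + 2(72.6) = 145.2

145 mol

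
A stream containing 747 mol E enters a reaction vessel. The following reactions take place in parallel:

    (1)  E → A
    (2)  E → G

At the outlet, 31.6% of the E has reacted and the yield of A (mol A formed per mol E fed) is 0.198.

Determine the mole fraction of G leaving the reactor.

Yield of A: 1ξ₁ / 747 = 0.198 → ξ₁ = 147.9 mol.
Conversion of E: 1ξ₁ + 1ξ₂ = 0.316 × 747 = 236.1 → ξ₂ = 88.15 mol.
Outlet amounts (n = n₀ + Σ ν·ξ):
  E: 747 − 1(147.9) − 1(88.15) = 510.9
  A: 0 + 1(147.9) = 147.9
  G: 0 + 1(88.15) = 88.15
Total out = 747 mol; y_G = 88.15 / 747 = 0.118.

0.118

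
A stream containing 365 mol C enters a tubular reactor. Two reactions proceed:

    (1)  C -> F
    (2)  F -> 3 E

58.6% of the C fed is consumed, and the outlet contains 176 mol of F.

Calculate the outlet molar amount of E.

114 mol

Conversion of C: C consumed = 1ξ₁ = 0.586 × 365 → ξ₁ = 213.9 mol.
F balance: n_F = 0 + 1ξ₁ − 1ξ₂ = 176 → ξ₂ = (1·213.9 − 176)/1 = 37.89 mol.
Outlet amounts (n = n₀ + Σ ν·ξ):
  C: 365 − 1(213.9) = 151.1
  F: 0 + 1(213.9) − 1(37.89) = 176
  E: 0 + 3(37.89) = 113.7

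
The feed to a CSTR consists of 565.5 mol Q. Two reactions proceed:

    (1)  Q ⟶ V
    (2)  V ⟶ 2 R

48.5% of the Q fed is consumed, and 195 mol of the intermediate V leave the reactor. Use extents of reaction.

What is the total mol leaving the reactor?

Conversion of Q: Q consumed = 1ξ₁ = 0.485 × 565.5 → ξ₁ = 274.3 mol.
V balance: n_V = 0 + 1ξ₁ − 1ξ₂ = 195 → ξ₂ = (1·274.3 − 195)/1 = 79.27 mol.
Outlet amounts (n = n₀ + Σ ν·ξ):
  Q: 565.5 − 1(274.3) = 291.2
  V: 0 + 1(274.3) − 1(79.27) = 195
  R: 0 + 2(79.27) = 158.5
Total out = 291.2 + 195 + 158.5 = 644.8 mol.

645 mol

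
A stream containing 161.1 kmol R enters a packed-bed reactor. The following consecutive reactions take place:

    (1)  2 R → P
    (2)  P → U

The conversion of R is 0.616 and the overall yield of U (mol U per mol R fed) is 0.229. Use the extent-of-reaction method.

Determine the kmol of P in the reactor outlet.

Conversion of R: R consumed = 2ξ₁ = 0.616 × 161.1 → ξ₁ = 49.62 kmol.
Yield of U: 1ξ₂ / 161.1 = 0.229 → ξ₂ = 36.89 kmol.
Outlet amounts (n = n₀ + Σ ν·ξ):
  R: 161.1 − 2(49.62) = 61.86
  P: 0 + 1(49.62) − 1(36.89) = 12.73
  U: 0 + 1(36.89) = 36.89

12.7 kmol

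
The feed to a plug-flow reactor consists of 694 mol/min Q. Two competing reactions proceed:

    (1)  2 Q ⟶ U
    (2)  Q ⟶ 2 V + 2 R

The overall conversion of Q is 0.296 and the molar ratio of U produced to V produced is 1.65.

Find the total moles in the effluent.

686 mol/min

Conversion of Q: Q consumed = 0.296 × 694 = 205.4 mol/min = 2ξ₁ + 1ξ₂.
Selectivity: 1ξ₁ / (2ξ₂) = 1.65 → ξ₁ = 3.3 ξ₂.
Substitute: (2·3.3 + 1) ξ₂ = 205.4 → ξ₂ = 27.03 mol/min, ξ₁ = 89.2 mol/min.
Outlet amounts (n = n₀ + Σ ν·ξ):
  Q: 694 − 2(89.2) − 1(27.03) = 488.6
  U: 0 + 1(89.2) = 89.2
  V: 0 + 2(27.03) = 54.06
  R: 0 + 2(27.03) = 54.06
Total out = 488.6 + 89.2 + 54.06 + 54.06 = 685.9 mol/min.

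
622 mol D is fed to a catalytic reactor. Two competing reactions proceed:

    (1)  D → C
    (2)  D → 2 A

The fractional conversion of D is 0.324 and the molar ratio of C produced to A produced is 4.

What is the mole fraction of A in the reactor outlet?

0.0695

Conversion of D: D consumed = 0.324 × 622 = 201.5 mol = 1ξ₁ + 1ξ₂.
Selectivity: 1ξ₁ / (2ξ₂) = 4 → ξ₁ = 8 ξ₂.
Substitute: (1·8 + 1) ξ₂ = 201.5 → ξ₂ = 22.39 mol, ξ₁ = 179.1 mol.
Outlet amounts (n = n₀ + Σ ν·ξ):
  D: 622 − 1(179.1) − 1(22.39) = 420.5
  C: 0 + 1(179.1) = 179.1
  A: 0 + 2(22.39) = 44.78
Total out = 644.4 mol; y_A = 44.78 / 644.4 = 0.0695.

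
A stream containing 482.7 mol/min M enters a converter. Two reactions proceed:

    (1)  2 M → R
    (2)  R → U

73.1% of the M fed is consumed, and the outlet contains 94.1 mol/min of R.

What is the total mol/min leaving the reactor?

Conversion of M: M consumed = 2ξ₁ = 0.731 × 482.7 → ξ₁ = 176.4 mol/min.
R balance: n_R = 0 + 1ξ₁ − 1ξ₂ = 94.1 → ξ₂ = (1·176.4 − 94.1)/1 = 82.33 mol/min.
Outlet amounts (n = n₀ + Σ ν·ξ):
  M: 482.7 − 2(176.4) = 129.8
  R: 0 + 1(176.4) − 1(82.33) = 94.1
  U: 0 + 1(82.33) = 82.33
Total out = 129.8 + 94.1 + 82.33 = 306.3 mol/min.

306 mol/min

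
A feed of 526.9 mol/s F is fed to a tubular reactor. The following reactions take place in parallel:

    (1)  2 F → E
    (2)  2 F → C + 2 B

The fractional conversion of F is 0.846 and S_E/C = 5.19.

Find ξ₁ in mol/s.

ξ₁ = 187 mol/s

Conversion of F: F consumed = 0.846 × 526.9 = 445.8 mol/s = 2ξ₁ + 2ξ₂.
Selectivity: 1ξ₁ / (1ξ₂) = 5.19 → ξ₁ = 5.19 ξ₂.
Substitute: (2·5.19 + 2) ξ₂ = 445.8 → ξ₂ = 36.01 mol/s, ξ₁ = 186.9 mol/s.
Outlet amounts (n = n₀ + Σ ν·ξ):
  F: 526.9 − 2(186.9) − 2(36.01) = 81.14
  E: 0 + 1(186.9) = 186.9
  C: 0 + 1(36.01) = 36.01
  B: 0 + 2(36.01) = 72.01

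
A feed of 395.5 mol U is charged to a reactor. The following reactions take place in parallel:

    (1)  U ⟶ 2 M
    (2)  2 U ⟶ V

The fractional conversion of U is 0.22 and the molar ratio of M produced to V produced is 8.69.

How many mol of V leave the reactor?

13.7 mol

Conversion of U: U consumed = 0.22 × 395.5 = 87.01 mol = 1ξ₁ + 2ξ₂.
Selectivity: 2ξ₁ / (1ξ₂) = 8.69 → ξ₁ = 4.345 ξ₂.
Substitute: (1·4.345 + 2) ξ₂ = 87.01 → ξ₂ = 13.71 mol, ξ₁ = 59.58 mol.
Outlet amounts (n = n₀ + Σ ν·ξ):
  U: 395.5 − 1(59.58) − 2(13.71) = 308.5
  M: 0 + 2(59.58) = 119.2
  V: 0 + 1(13.71) = 13.71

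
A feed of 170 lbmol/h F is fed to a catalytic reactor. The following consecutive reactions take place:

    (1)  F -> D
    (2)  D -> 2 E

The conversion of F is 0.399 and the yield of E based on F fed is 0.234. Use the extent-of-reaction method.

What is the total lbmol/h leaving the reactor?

190 lbmol/h

Conversion of F: F consumed = 1ξ₁ = 0.399 × 170 → ξ₁ = 67.83 lbmol/h.
Yield of E: 2ξ₂ / 170 = 0.234 → ξ₂ = 19.89 lbmol/h.
Outlet amounts (n = n₀ + Σ ν·ξ):
  F: 170 − 1(67.83) = 102.2
  D: 0 + 1(67.83) − 1(19.89) = 47.94
  E: 0 + 2(19.89) = 39.78
Total out = 102.2 + 47.94 + 39.78 = 189.9 lbmol/h.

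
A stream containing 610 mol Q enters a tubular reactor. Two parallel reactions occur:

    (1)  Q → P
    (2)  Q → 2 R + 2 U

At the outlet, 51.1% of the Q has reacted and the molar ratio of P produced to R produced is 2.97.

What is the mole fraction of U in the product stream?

Conversion of Q: Q consumed = 0.511 × 610 = 311.7 mol = 1ξ₁ + 1ξ₂.
Selectivity: 1ξ₁ / (2ξ₂) = 2.97 → ξ₁ = 5.94 ξ₂.
Substitute: (1·5.94 + 1) ξ₂ = 311.7 → ξ₂ = 44.91 mol, ξ₁ = 266.8 mol.
Outlet amounts (n = n₀ + Σ ν·ξ):
  Q: 610 − 1(266.8) − 1(44.91) = 298.3
  P: 0 + 1(266.8) = 266.8
  R: 0 + 2(44.91) = 89.83
  U: 0 + 2(44.91) = 89.83
Total out = 744.7 mol; y_U = 89.83 / 744.7 = 0.1206.

0.121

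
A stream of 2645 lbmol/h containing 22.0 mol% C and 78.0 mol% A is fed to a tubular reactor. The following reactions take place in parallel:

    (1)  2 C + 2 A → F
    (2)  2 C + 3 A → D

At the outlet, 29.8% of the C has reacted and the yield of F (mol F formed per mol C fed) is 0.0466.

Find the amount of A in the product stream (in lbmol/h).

1830 lbmol/h

Yield of F: 1ξ₁ / 581.9 = 0.0466 → ξ₁ = 27.12 lbmol/h.
Conversion of C: 2ξ₁ + 2ξ₂ = 0.298 × 581.9 = 173.4 → ξ₂ = 59.59 lbmol/h.
Outlet amounts (n = n₀ + Σ ν·ξ):
  C: 581.9 − 2(27.12) − 2(59.59) = 408.5
  A: 2063 − 2(27.12) − 3(59.59) = 1830
  F: 0 + 1(27.12) = 27.12
  D: 0 + 1(59.59) = 59.59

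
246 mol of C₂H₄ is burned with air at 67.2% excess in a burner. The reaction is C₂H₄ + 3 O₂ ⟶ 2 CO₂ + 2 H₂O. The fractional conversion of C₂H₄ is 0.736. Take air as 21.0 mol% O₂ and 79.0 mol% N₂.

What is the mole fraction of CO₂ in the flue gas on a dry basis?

0.0629

Stoichiometric O₂ = 3 × 246 = 738 mol; O₂ fed = 738 × 1.672 = 1234 mol.
N₂ fed = 1234 × 79/21 = 4642 mol.
Fuel reacted = 0.736 × 246 → ξ = 181.1 mol.
Outlet (n = n₀ + ν ξ):
  C₂H₄: 246 − 1(181.1) = 64.94
  O₂: 1234 − 3(181.1) = 690.8
  N₂: 4642 (inert)
  CO₂: 0 + 2(181.1) = 362.1
  H₂O: 0 + 2(181.1) = 362.1
Dry total = 5760 mol; y_CO₂ (dry) = 362.1 / 5760 = 0.06287.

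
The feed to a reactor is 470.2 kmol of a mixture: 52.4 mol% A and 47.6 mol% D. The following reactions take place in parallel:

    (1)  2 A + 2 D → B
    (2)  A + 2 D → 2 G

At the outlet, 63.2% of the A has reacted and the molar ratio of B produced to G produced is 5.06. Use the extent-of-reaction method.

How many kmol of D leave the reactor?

Conversion of A: A consumed = 0.632 × 246.4 = 155.7 kmol = 2ξ₁ + 1ξ₂.
Selectivity: 1ξ₁ / (2ξ₂) = 5.06 → ξ₁ = 10.12 ξ₂.
Substitute: (2·10.12 + 1) ξ₂ = 155.7 → ξ₂ = 7.331 kmol, ξ₁ = 74.19 kmol.
Outlet amounts (n = n₀ + Σ ν·ξ):
  A: 246.4 − 2(74.19) − 1(7.331) = 90.67
  D: 223.8 − 2(74.19) − 2(7.331) = 60.77
  B: 0 + 1(74.19) = 74.19
  G: 0 + 2(7.331) = 14.66

60.8 kmol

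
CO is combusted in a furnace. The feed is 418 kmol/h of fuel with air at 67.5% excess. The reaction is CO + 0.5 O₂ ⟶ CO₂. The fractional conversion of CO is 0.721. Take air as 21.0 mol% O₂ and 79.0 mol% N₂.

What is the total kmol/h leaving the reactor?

1930 kmol/h

Stoichiometric O₂ = 0.5 × 418 = 209 kmol/h; O₂ fed = 209 × 1.675 = 350.1 kmol/h.
N₂ fed = 350.1 × 79/21 = 1317 kmol/h.
Fuel reacted = 0.721 × 418 → ξ = 301.4 kmol/h.
Outlet (n = n₀ + ν ξ):
  CO: 418 − 1(301.4) = 116.6
  O₂: 350.1 − 0.5(301.4) = 199.4
  N₂: 1317 (inert)
  CO₂: 0 + 1(301.4) = 301.4
Total out = 116.6 + 199.4 + 1317 + 301.4 = 1934 kmol/h.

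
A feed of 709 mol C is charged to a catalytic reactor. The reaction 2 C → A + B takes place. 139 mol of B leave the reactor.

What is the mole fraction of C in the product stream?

For B: n = n₀ + 1ξ → 139 = 0 + 1ξ, giving ξ = 139 mol.
Outlet amounts (n = n₀ + ν ξ):
  C: 709 − 2(139) = 431
  A: 0 + 1(139) = 139
  B: 0 + 1(139) = 139
Total out = 709 mol; y_C = 431 / 709 = 0.6079.

0.608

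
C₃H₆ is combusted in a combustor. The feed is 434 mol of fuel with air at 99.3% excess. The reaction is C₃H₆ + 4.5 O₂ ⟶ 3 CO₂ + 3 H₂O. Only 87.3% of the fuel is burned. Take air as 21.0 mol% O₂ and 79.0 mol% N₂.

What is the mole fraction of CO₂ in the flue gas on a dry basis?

Stoichiometric O₂ = 4.5 × 434 = 1953 mol; O₂ fed = 1953 × 1.993 = 3892 mol.
N₂ fed = 3892 × 79/21 = 14640 mol.
Fuel reacted = 0.873 × 434 → ξ = 378.9 mol.
Outlet (n = n₀ + ν ξ):
  C₃H₆: 434 − 1(378.9) = 55.12
  O₂: 3892 − 4.5(378.9) = 2187
  N₂: 14640 (inert)
  CO₂: 0 + 3(378.9) = 1137
  H₂O: 0 + 3(378.9) = 1137
Dry total = 18020 mol; y_CO₂ (dry) = 1137 / 18020 = 0.06307.

0.0631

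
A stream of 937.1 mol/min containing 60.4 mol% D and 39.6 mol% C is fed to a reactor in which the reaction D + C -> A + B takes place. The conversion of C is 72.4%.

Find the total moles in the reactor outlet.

C reacted = 0.724 × 371.1 = 268.7 mol/min; ν_C = −1, so ξ = 268.7/1 = 268.7 mol/min.
Outlet amounts (n = n₀ + ν ξ):
  D: 566 − 1(268.7) = 297.3
  C: 371.1 − 1(268.7) = 102.4
  A: 0 + 1(268.7) = 268.7
  B: 0 + 1(268.7) = 268.7
Total out = 297.3 + 102.4 + 268.7 + 268.7 = 937.1 mol/min.

937 mol/min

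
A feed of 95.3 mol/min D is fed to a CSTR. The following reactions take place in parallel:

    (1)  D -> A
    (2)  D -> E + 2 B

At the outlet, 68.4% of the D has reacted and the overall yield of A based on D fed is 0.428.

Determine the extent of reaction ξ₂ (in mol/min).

Yield of A: 1ξ₁ / 95.3 = 0.428 → ξ₁ = 40.79 mol/min.
Conversion of D: 1ξ₁ + 1ξ₂ = 0.684 × 95.3 = 65.19 → ξ₂ = 24.4 mol/min.
Outlet amounts (n = n₀ + Σ ν·ξ):
  D: 95.3 − 1(40.79) − 1(24.4) = 30.11
  A: 0 + 1(40.79) = 40.79
  E: 0 + 1(24.4) = 24.4
  B: 0 + 2(24.4) = 48.79

ξ₂ = 24.4 mol/min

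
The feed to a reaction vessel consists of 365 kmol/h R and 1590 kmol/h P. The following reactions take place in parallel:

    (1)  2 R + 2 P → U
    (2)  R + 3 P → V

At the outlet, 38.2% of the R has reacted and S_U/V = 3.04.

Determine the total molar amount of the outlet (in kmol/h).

1720 kmol/h

Conversion of R: R consumed = 0.382 × 365 = 139.4 kmol/h = 2ξ₁ + 1ξ₂.
Selectivity: 1ξ₁ / (1ξ₂) = 3.04 → ξ₁ = 3.04 ξ₂.
Substitute: (2·3.04 + 1) ξ₂ = 139.4 → ξ₂ = 19.69 kmol/h, ξ₁ = 59.87 kmol/h.
Outlet amounts (n = n₀ + Σ ν·ξ):
  R: 365 − 2(59.87) − 1(19.69) = 225.6
  P: 1590 − 2(59.87) − 3(19.69) = 1411
  U: 0 + 1(59.87) = 59.87
  V: 0 + 1(19.69) = 19.69
Total out = 225.6 + 1411 + 59.87 + 19.69 = 1716 kmol/h.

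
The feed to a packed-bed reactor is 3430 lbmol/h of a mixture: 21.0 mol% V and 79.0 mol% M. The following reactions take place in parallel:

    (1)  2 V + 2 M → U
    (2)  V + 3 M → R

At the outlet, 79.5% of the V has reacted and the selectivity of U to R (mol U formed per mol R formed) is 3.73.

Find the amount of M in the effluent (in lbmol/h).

2000 lbmol/h

Conversion of V: V consumed = 0.795 × 720.3 = 572.6 lbmol/h = 2ξ₁ + 1ξ₂.
Selectivity: 1ξ₁ / (1ξ₂) = 3.73 → ξ₁ = 3.73 ξ₂.
Substitute: (2·3.73 + 1) ξ₂ = 572.6 → ξ₂ = 67.69 lbmol/h, ξ₁ = 252.5 lbmol/h.
Outlet amounts (n = n₀ + Σ ν·ξ):
  V: 720.3 − 2(252.5) − 1(67.69) = 147.7
  M: 2710 − 2(252.5) − 3(67.69) = 2002
  U: 0 + 1(252.5) = 252.5
  R: 0 + 1(67.69) = 67.69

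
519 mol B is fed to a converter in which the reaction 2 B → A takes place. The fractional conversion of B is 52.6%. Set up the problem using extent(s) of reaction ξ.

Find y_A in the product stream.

B reacted = 0.526 × 519 = 273 mol; ν_B = −2, so ξ = 273/2 = 136.5 mol.
Outlet amounts (n = n₀ + ν ξ):
  B: 519 − 2(136.5) = 246
  A: 0 + 1(136.5) = 136.5
Total out = 382.5 mol; y_A = 136.5 / 382.5 = 0.3569.

0.357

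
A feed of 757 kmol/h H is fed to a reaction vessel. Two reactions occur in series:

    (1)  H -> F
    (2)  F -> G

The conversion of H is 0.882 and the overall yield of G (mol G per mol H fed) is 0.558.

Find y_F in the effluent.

Conversion of H: H consumed = 1ξ₁ = 0.882 × 757 → ξ₁ = 667.7 kmol/h.
Yield of G: 1ξ₂ / 757 = 0.558 → ξ₂ = 422.4 kmol/h.
Outlet amounts (n = n₀ + Σ ν·ξ):
  H: 757 − 1(667.7) = 89.33
  F: 0 + 1(667.7) − 1(422.4) = 245.3
  G: 0 + 1(422.4) = 422.4
Total out = 757 kmol/h; y_F = 245.3 / 757 = 0.324.

0.324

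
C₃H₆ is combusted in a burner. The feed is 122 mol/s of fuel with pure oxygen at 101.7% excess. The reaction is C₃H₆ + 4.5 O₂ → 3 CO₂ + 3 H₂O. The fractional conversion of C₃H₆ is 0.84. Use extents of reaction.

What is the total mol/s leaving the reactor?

1280 mol/s

Stoichiometric O₂ = 4.5 × 122 = 549 mol/s; O₂ fed = 549 × 2.017 = 1107 mol/s.
Fuel reacted = 0.84 × 122 → ξ = 102.5 mol/s.
Outlet (n = n₀ + ν ξ):
  C₃H₆: 122 − 1(102.5) = 19.52
  O₂: 1107 − 4.5(102.5) = 646.2
  CO₂: 0 + 3(102.5) = 307.4
  H₂O: 0 + 3(102.5) = 307.4
Total out = 19.52 + 646.2 + 307.4 + 307.4 = 1281 mol/s.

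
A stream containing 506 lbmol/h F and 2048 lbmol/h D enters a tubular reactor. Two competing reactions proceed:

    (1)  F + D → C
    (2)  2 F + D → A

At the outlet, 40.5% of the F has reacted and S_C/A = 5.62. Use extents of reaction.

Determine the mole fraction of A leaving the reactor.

Conversion of F: F consumed = 0.405 × 506 = 204.9 lbmol/h = 1ξ₁ + 2ξ₂.
Selectivity: 1ξ₁ / (1ξ₂) = 5.62 → ξ₁ = 5.62 ξ₂.
Substitute: (1·5.62 + 2) ξ₂ = 204.9 → ξ₂ = 26.89 lbmol/h, ξ₁ = 151.1 lbmol/h.
Outlet amounts (n = n₀ + Σ ν·ξ):
  F: 506 − 1(151.1) − 2(26.89) = 301.1
  D: 2048 − 1(151.1) − 1(26.89) = 1870
  C: 0 + 1(151.1) = 151.1
  A: 0 + 1(26.89) = 26.89
Total out = 2349 lbmol/h; y_A = 26.89 / 2349 = 0.01145.

0.0114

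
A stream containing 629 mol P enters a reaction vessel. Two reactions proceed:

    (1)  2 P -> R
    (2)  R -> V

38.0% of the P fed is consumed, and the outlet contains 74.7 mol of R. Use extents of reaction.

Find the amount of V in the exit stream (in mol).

44.8 mol

Conversion of P: P consumed = 2ξ₁ = 0.38 × 629 → ξ₁ = 119.5 mol.
R balance: n_R = 0 + 1ξ₁ − 1ξ₂ = 74.7 → ξ₂ = (1·119.5 − 74.7)/1 = 44.81 mol.
Outlet amounts (n = n₀ + Σ ν·ξ):
  P: 629 − 2(119.5) = 390
  R: 0 + 1(119.5) − 1(44.81) = 74.7
  V: 0 + 1(44.81) = 44.81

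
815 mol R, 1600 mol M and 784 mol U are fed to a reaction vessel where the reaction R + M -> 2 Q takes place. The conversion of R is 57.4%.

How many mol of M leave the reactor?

1130 mol

R reacted = 0.574 × 815 = 467.8 mol; ν_R = −1, so ξ = 467.8/1 = 467.8 mol.
Outlet amounts (n = n₀ + ν ξ):
  R: 815 − 1(467.8) = 347.2
  M: 1600 − 1(467.8) = 1132
  Q: 0 + 2(467.8) = 935.6
  U: 784 (inert)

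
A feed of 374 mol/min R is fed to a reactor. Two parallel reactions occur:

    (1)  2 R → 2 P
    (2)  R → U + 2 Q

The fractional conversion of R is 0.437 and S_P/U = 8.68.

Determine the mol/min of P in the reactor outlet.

147 mol/min

Conversion of R: R consumed = 0.437 × 374 = 163.4 mol/min = 2ξ₁ + 1ξ₂.
Selectivity: 2ξ₁ / (1ξ₂) = 8.68 → ξ₁ = 4.34 ξ₂.
Substitute: (2·4.34 + 1) ξ₂ = 163.4 → ξ₂ = 16.88 mol/min, ξ₁ = 73.28 mol/min.
Outlet amounts (n = n₀ + Σ ν·ξ):
  R: 374 − 2(73.28) − 1(16.88) = 210.6
  P: 0 + 2(73.28) = 146.6
  U: 0 + 1(16.88) = 16.88
  Q: 0 + 2(16.88) = 33.77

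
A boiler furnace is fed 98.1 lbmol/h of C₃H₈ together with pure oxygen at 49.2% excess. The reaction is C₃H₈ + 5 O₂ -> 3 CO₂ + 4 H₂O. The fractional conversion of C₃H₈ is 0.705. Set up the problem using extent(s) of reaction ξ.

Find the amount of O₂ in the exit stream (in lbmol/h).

386 lbmol/h

Stoichiometric O₂ = 5 × 98.1 = 490.5 lbmol/h; O₂ fed = 490.5 × 1.492 = 731.8 lbmol/h.
Fuel reacted = 0.705 × 98.1 → ξ = 69.16 lbmol/h.
Outlet (n = n₀ + ν ξ):
  C₃H₈: 98.1 − 1(69.16) = 28.94
  O₂: 731.8 − 5(69.16) = 386
  CO₂: 0 + 3(69.16) = 207.5
  H₂O: 0 + 4(69.16) = 276.6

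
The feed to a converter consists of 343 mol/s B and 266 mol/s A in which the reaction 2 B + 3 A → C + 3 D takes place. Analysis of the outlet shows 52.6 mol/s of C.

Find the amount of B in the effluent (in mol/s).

238 mol/s

For C: n = n₀ + 1ξ → 52.6 = 0 + 1ξ, giving ξ = 52.6 mol/s.
Outlet amounts (n = n₀ + ν ξ):
  B: 343 − 2(52.6) = 237.8
  A: 266 − 3(52.6) = 108.2
  C: 0 + 1(52.6) = 52.6
  D: 0 + 3(52.6) = 157.8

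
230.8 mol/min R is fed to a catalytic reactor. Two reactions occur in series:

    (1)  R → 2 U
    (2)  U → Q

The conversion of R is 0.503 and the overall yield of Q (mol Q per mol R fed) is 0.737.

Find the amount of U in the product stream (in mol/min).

Conversion of R: R consumed = 1ξ₁ = 0.503 × 230.8 → ξ₁ = 116.1 mol/min.
Yield of Q: 1ξ₂ / 230.8 = 0.737 → ξ₂ = 170.1 mol/min.
Outlet amounts (n = n₀ + Σ ν·ξ):
  R: 230.8 − 1(116.1) = 114.7
  U: 0 + 2(116.1) − 1(170.1) = 62.09
  Q: 0 + 1(170.1) = 170.1

62.1 mol/min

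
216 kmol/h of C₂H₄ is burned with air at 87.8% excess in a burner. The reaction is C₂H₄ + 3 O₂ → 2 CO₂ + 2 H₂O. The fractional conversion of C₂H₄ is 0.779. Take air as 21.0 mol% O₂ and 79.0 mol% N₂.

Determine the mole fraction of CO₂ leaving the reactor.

Stoichiometric O₂ = 3 × 216 = 648 kmol/h; O₂ fed = 648 × 1.878 = 1217 kmol/h.
N₂ fed = 1217 × 79/21 = 4578 kmol/h.
Fuel reacted = 0.779 × 216 → ξ = 168.3 kmol/h.
Outlet (n = n₀ + ν ξ):
  C₂H₄: 216 − 1(168.3) = 47.74
  O₂: 1217 − 3(168.3) = 712.2
  N₂: 4578 (inert)
  CO₂: 0 + 2(168.3) = 336.5
  H₂O: 0 + 2(168.3) = 336.5
Total out = 6011 kmol/h; y_CO₂ = 336.5 / 6011 = 0.05599.

0.056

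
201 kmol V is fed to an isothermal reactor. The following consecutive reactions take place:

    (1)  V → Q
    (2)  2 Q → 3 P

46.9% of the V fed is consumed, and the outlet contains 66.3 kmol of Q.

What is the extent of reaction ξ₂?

ξ₂ = 14 kmol

Conversion of V: V consumed = 1ξ₁ = 0.469 × 201 → ξ₁ = 94.27 kmol.
Q balance: n_Q = 0 + 1ξ₁ − 2ξ₂ = 66.3 → ξ₂ = (1·94.27 − 66.3)/2 = 13.98 kmol.
Outlet amounts (n = n₀ + Σ ν·ξ):
  V: 201 − 1(94.27) = 106.7
  Q: 0 + 1(94.27) − 2(13.98) = 66.3
  P: 0 + 3(13.98) = 41.95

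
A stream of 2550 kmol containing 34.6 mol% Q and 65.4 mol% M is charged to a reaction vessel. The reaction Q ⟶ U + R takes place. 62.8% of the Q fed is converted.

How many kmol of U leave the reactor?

554 kmol

Q reacted = 0.628 × 882.3 = 554.1 kmol; ν_Q = −1, so ξ = 554.1/1 = 554.1 kmol.
Outlet amounts (n = n₀ + ν ξ):
  Q: 882.3 − 1(554.1) = 328.2
  U: 0 + 1(554.1) = 554.1
  R: 0 + 1(554.1) = 554.1
  M: 1668 (inert)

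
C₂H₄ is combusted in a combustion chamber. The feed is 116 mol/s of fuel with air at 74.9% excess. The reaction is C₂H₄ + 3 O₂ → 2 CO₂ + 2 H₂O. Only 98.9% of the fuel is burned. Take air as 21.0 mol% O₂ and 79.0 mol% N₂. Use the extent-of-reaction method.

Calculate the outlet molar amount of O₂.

Stoichiometric O₂ = 3 × 116 = 348 mol/s; O₂ fed = 348 × 1.749 = 608.7 mol/s.
N₂ fed = 608.7 × 79/21 = 2290 mol/s.
Fuel reacted = 0.989 × 116 → ξ = 114.7 mol/s.
Outlet (n = n₀ + ν ξ):
  C₂H₄: 116 − 1(114.7) = 1.276
  O₂: 608.7 − 3(114.7) = 264.5
  N₂: 2290 (inert)
  CO₂: 0 + 2(114.7) = 229.4
  H₂O: 0 + 2(114.7) = 229.4

264 mol/s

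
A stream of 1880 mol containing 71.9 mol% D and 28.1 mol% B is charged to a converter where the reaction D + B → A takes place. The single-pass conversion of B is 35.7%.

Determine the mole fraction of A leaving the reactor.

0.112

B reacted = 0.357 × 528.3 = 188.6 mol; ν_B = −1, so ξ = 188.6/1 = 188.6 mol.
Outlet amounts (n = n₀ + ν ξ):
  D: 1352 − 1(188.6) = 1163
  B: 528.3 − 1(188.6) = 339.7
  A: 0 + 1(188.6) = 188.6
Total out = 1691 mol; y_A = 188.6 / 1691 = 0.1115.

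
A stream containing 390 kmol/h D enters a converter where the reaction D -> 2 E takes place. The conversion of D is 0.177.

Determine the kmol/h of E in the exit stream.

D reacted = 0.177 × 390 = 69.03 kmol/h; ν_D = −1, so ξ = 69.03/1 = 69.03 kmol/h.
Outlet amounts (n = n₀ + ν ξ):
  D: 390 − 1(69.03) = 321
  E: 0 + 2(69.03) = 138.1

138 kmol/h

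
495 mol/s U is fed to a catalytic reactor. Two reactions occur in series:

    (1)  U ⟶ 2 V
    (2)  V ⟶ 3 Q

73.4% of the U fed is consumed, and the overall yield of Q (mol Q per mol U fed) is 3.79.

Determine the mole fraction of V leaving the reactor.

Conversion of U: U consumed = 1ξ₁ = 0.734 × 495 → ξ₁ = 363.3 mol/s.
Yield of Q: 3ξ₂ / 495 = 3.79 → ξ₂ = 625.4 mol/s.
Outlet amounts (n = n₀ + Σ ν·ξ):
  U: 495 − 1(363.3) = 131.7
  V: 0 + 2(363.3) − 1(625.4) = 101.3
  Q: 0 + 3(625.4) = 1876
Total out = 2109 mol/s; y_V = 101.3 / 2109 = 0.04804.

0.048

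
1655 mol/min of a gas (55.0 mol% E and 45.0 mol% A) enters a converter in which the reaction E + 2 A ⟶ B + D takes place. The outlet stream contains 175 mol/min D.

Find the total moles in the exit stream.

1480 mol/min

For D: n = n₀ + 1ξ → 175 = 0 + 1ξ, giving ξ = 175 mol/min.
Outlet amounts (n = n₀ + ν ξ):
  E: 910.2 − 1(175) = 735.2
  A: 744.8 − 2(175) = 394.8
  B: 0 + 1(175) = 175
  D: 0 + 1(175) = 175
Total out = 735.2 + 394.8 + 175 + 175 = 1480 mol/min.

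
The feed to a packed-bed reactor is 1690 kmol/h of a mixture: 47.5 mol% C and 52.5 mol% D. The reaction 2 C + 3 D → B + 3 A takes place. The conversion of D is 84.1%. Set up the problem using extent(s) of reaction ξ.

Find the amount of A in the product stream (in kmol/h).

D reacted = 0.841 × 887.2 = 746.2 kmol/h; ν_D = −3, so ξ = 746.2/3 = 248.7 kmol/h.
Outlet amounts (n = n₀ + ν ξ):
  C: 802.8 − 2(248.7) = 305.3
  D: 887.2 − 3(248.7) = 141.1
  B: 0 + 1(248.7) = 248.7
  A: 0 + 3(248.7) = 746.2

746 kmol/h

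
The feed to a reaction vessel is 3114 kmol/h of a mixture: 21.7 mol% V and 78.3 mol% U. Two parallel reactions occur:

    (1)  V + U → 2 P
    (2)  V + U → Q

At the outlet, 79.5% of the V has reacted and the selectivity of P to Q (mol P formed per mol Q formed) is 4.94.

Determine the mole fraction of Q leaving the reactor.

0.0523

Conversion of V: V consumed = 0.795 × 675.7 = 537.2 kmol/h = 1ξ₁ + 1ξ₂.
Selectivity: 2ξ₁ / (1ξ₂) = 4.94 → ξ₁ = 2.47 ξ₂.
Substitute: (1·2.47 + 1) ξ₂ = 537.2 → ξ₂ = 154.8 kmol/h, ξ₁ = 382.4 kmol/h.
Outlet amounts (n = n₀ + Σ ν·ξ):
  V: 675.7 − 1(382.4) − 1(154.8) = 138.5
  U: 2438 − 1(382.4) − 1(154.8) = 1901
  P: 0 + 2(382.4) = 764.8
  Q: 0 + 1(154.8) = 154.8
Total out = 2959 kmol/h; y_Q = 154.8 / 2959 = 0.05232.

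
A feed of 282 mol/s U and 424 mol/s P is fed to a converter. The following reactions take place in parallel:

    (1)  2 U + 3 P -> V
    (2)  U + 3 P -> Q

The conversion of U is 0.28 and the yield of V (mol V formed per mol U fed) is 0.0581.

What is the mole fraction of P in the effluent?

Yield of V: 1ξ₁ / 282 = 0.0581 → ξ₁ = 16.38 mol/s.
Conversion of U: 2ξ₁ + 1ξ₂ = 0.28 × 282 = 78.96 → ξ₂ = 46.19 mol/s.
Outlet amounts (n = n₀ + Σ ν·ξ):
  U: 282 − 2(16.38) − 1(46.19) = 203
  P: 424 − 3(16.38) − 3(46.19) = 236.3
  V: 0 + 1(16.38) = 16.38
  Q: 0 + 1(46.19) = 46.19
Total out = 501.9 mol/s; y_P = 236.3 / 501.9 = 0.4708.

0.471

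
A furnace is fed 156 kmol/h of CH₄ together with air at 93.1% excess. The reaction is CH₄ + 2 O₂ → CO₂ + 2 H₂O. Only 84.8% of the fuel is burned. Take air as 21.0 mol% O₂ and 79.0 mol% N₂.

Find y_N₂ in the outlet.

Stoichiometric O₂ = 2 × 156 = 312 kmol/h; O₂ fed = 312 × 1.931 = 602.5 kmol/h.
N₂ fed = 602.5 × 79/21 = 2266 kmol/h.
Fuel reacted = 0.848 × 156 → ξ = 132.3 kmol/h.
Outlet (n = n₀ + ν ξ):
  CH₄: 156 − 1(132.3) = 23.71
  O₂: 602.5 − 2(132.3) = 337.9
  N₂: 2266 (inert)
  CO₂: 0 + 1(132.3) = 132.3
  H₂O: 0 + 2(132.3) = 264.6
Total out = 3025 kmol/h; y_N₂ = 2266 / 3025 = 0.7493.

0.749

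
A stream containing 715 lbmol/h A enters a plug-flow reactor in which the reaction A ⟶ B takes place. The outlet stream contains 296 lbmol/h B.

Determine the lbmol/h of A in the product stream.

For B: n = n₀ + 1ξ → 296 = 0 + 1ξ, giving ξ = 296 lbmol/h.
Outlet amounts (n = n₀ + ν ξ):
  A: 715 − 1(296) = 419
  B: 0 + 1(296) = 296

419 lbmol/h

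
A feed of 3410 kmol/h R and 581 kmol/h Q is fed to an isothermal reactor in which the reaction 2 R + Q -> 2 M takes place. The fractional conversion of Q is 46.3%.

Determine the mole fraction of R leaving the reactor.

Q reacted = 0.463 × 581 = 269 kmol/h; ν_Q = −1, so ξ = 269/1 = 269 kmol/h.
Outlet amounts (n = n₀ + ν ξ):
  R: 3410 − 2(269) = 2872
  Q: 581 − 1(269) = 312
  M: 0 + 2(269) = 538
Total out = 3722 kmol/h; y_R = 2872 / 3722 = 0.7716.

0.772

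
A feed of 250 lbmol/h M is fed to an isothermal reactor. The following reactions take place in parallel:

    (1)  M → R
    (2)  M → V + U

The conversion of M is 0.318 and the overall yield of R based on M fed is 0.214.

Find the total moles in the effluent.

Yield of R: 1ξ₁ / 250 = 0.214 → ξ₁ = 53.5 lbmol/h.
Conversion of M: 1ξ₁ + 1ξ₂ = 0.318 × 250 = 79.5 → ξ₂ = 26 lbmol/h.
Outlet amounts (n = n₀ + Σ ν·ξ):
  M: 250 − 1(53.5) − 1(26) = 170.5
  R: 0 + 1(53.5) = 53.5
  V: 0 + 1(26) = 26
  U: 0 + 1(26) = 26
Total out = 170.5 + 53.5 + 26 + 26 = 276 lbmol/h.

276 lbmol/h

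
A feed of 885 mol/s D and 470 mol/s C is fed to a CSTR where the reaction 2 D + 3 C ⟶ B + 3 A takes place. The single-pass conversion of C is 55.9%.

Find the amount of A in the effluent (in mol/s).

C reacted = 0.559 × 470 = 262.7 mol/s; ν_C = −3, so ξ = 262.7/3 = 87.58 mol/s.
Outlet amounts (n = n₀ + ν ξ):
  D: 885 − 2(87.58) = 709.8
  C: 470 − 3(87.58) = 207.3
  B: 0 + 1(87.58) = 87.58
  A: 0 + 3(87.58) = 262.7

263 mol/s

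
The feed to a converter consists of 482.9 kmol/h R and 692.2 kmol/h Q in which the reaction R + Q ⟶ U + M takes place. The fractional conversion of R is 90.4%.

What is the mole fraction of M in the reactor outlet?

0.371

R reacted = 0.904 × 482.9 = 436.5 kmol/h; ν_R = −1, so ξ = 436.5/1 = 436.5 kmol/h.
Outlet amounts (n = n₀ + ν ξ):
  R: 482.9 − 1(436.5) = 46.36
  Q: 692.2 − 1(436.5) = 255.7
  U: 0 + 1(436.5) = 436.5
  M: 0 + 1(436.5) = 436.5
Total out = 1175 kmol/h; y_M = 436.5 / 1175 = 0.3715.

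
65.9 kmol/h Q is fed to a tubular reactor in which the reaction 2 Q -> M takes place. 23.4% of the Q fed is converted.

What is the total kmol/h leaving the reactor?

Q reacted = 0.234 × 65.9 = 15.42 kmol/h; ν_Q = −2, so ξ = 15.42/2 = 7.71 kmol/h.
Outlet amounts (n = n₀ + ν ξ):
  Q: 65.9 − 2(7.71) = 50.48
  M: 0 + 1(7.71) = 7.71
Total out = 50.48 + 7.71 = 58.19 kmol/h.

58.2 kmol/h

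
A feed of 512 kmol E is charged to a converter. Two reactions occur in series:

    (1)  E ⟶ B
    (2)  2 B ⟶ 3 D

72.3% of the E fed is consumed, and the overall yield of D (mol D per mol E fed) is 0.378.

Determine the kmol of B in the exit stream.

Conversion of E: E consumed = 1ξ₁ = 0.723 × 512 → ξ₁ = 370.2 kmol.
Yield of D: 3ξ₂ / 512 = 0.378 → ξ₂ = 64.51 kmol.
Outlet amounts (n = n₀ + Σ ν·ξ):
  E: 512 − 1(370.2) = 141.8
  B: 0 + 1(370.2) − 2(64.51) = 241.2
  D: 0 + 3(64.51) = 193.5

241 kmol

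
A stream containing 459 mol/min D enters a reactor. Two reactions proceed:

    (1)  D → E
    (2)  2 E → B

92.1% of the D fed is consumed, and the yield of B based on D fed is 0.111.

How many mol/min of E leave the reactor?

321 mol/min

Conversion of D: D consumed = 1ξ₁ = 0.921 × 459 → ξ₁ = 422.7 mol/min.
Yield of B: 1ξ₂ / 459 = 0.111 → ξ₂ = 50.95 mol/min.
Outlet amounts (n = n₀ + Σ ν·ξ):
  D: 459 − 1(422.7) = 36.26
  E: 0 + 1(422.7) − 2(50.95) = 320.8
  B: 0 + 1(50.95) = 50.95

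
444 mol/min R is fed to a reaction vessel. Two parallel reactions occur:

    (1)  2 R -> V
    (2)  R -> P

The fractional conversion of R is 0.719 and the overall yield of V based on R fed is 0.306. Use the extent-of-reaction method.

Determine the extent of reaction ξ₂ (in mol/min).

Yield of V: 1ξ₁ / 444 = 0.306 → ξ₁ = 135.9 mol/min.
Conversion of R: 2ξ₁ + 1ξ₂ = 0.719 × 444 = 319.2 → ξ₂ = 47.51 mol/min.
Outlet amounts (n = n₀ + Σ ν·ξ):
  R: 444 − 2(135.9) − 1(47.51) = 124.8
  V: 0 + 1(135.9) = 135.9
  P: 0 + 1(47.51) = 47.51

ξ₂ = 47.5 mol/min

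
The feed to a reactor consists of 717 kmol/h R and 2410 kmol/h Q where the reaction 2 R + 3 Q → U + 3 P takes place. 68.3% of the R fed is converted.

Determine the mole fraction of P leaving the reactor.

R reacted = 0.683 × 717 = 489.7 kmol/h; ν_R = −2, so ξ = 489.7/2 = 244.9 kmol/h.
Outlet amounts (n = n₀ + ν ξ):
  R: 717 − 2(244.9) = 227.3
  Q: 2410 − 3(244.9) = 1675
  U: 0 + 1(244.9) = 244.9
  P: 0 + 3(244.9) = 734.6
Total out = 2882 kmol/h; y_P = 734.6 / 2882 = 0.2549.

0.255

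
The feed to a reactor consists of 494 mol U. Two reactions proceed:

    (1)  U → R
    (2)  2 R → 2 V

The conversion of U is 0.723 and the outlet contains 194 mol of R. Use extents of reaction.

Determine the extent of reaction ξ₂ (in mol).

Conversion of U: U consumed = 1ξ₁ = 0.723 × 494 → ξ₁ = 357.2 mol.
R balance: n_R = 0 + 1ξ₁ − 2ξ₂ = 194 → ξ₂ = (1·357.2 − 194)/2 = 81.58 mol.
Outlet amounts (n = n₀ + Σ ν·ξ):
  U: 494 − 1(357.2) = 136.8
  R: 0 + 1(357.2) − 2(81.58) = 194
  V: 0 + 2(81.58) = 163.2

ξ₂ = 81.6 mol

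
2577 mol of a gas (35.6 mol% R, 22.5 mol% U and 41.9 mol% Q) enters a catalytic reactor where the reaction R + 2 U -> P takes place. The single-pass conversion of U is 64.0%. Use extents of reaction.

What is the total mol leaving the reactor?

2210 mol

U reacted = 0.64 × 579.8 = 371.1 mol; ν_U = −2, so ξ = 371.1/2 = 185.5 mol.
Outlet amounts (n = n₀ + ν ξ):
  R: 917.4 − 1(185.5) = 731.9
  U: 579.8 − 2(185.5) = 208.7
  P: 0 + 1(185.5) = 185.5
  Q: 1080 (inert)
Total out = 731.9 + 208.7 + 185.5 + 1080 = 2206 mol.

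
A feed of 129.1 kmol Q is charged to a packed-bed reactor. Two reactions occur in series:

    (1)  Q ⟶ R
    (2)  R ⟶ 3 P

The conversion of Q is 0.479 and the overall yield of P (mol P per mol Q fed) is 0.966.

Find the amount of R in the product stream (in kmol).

20.3 kmol

Conversion of Q: Q consumed = 1ξ₁ = 0.479 × 129.1 → ξ₁ = 61.84 kmol.
Yield of P: 3ξ₂ / 129.1 = 0.966 → ξ₂ = 41.57 kmol.
Outlet amounts (n = n₀ + Σ ν·ξ):
  Q: 129.1 − 1(61.84) = 67.26
  R: 0 + 1(61.84) − 1(41.57) = 20.27
  P: 0 + 3(41.57) = 124.7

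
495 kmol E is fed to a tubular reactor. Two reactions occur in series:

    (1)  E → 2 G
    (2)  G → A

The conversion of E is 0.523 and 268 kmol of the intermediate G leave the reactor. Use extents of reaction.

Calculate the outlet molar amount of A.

Conversion of E: E consumed = 1ξ₁ = 0.523 × 495 → ξ₁ = 258.9 kmol.
G balance: n_G = 0 + 2ξ₁ − 1ξ₂ = 268 → ξ₂ = (2·258.9 − 268)/1 = 249.8 kmol.
Outlet amounts (n = n₀ + Σ ν·ξ):
  E: 495 − 1(258.9) = 236.1
  G: 0 + 2(258.9) − 1(249.8) = 268
  A: 0 + 1(249.8) = 249.8

250 kmol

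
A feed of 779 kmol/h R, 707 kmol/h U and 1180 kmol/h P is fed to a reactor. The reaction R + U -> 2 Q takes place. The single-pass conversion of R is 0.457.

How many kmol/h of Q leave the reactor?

712 kmol/h

R reacted = 0.457 × 779 = 356 kmol/h; ν_R = −1, so ξ = 356/1 = 356 kmol/h.
Outlet amounts (n = n₀ + ν ξ):
  R: 779 − 1(356) = 423
  U: 707 − 1(356) = 351
  Q: 0 + 2(356) = 712
  P: 1180 (inert)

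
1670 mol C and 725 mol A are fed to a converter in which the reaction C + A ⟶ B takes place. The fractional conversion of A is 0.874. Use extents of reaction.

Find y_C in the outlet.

0.588

A reacted = 0.874 × 725 = 633.6 mol; ν_A = −1, so ξ = 633.6/1 = 633.6 mol.
Outlet amounts (n = n₀ + ν ξ):
  C: 1670 − 1(633.6) = 1036
  A: 725 − 1(633.6) = 91.35
  B: 0 + 1(633.6) = 633.6
Total out = 1761 mol; y_C = 1036 / 1761 = 0.5884.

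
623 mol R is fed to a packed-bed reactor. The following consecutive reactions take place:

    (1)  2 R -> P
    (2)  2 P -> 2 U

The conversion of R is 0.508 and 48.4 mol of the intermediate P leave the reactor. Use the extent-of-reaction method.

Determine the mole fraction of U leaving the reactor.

0.236

Conversion of R: R consumed = 2ξ₁ = 0.508 × 623 → ξ₁ = 158.2 mol.
P balance: n_P = 0 + 1ξ₁ − 2ξ₂ = 48.4 → ξ₂ = (1·158.2 − 48.4)/2 = 54.92 mol.
Outlet amounts (n = n₀ + Σ ν·ξ):
  R: 623 − 2(158.2) = 306.5
  P: 0 + 1(158.2) − 2(54.92) = 48.4
  U: 0 + 2(54.92) = 109.8
Total out = 464.8 mol; y_U = 109.8 / 464.8 = 0.2363.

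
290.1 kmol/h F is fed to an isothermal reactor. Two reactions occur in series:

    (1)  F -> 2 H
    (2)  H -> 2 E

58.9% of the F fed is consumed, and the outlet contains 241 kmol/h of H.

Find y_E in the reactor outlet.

0.359

Conversion of F: F consumed = 1ξ₁ = 0.589 × 290.1 → ξ₁ = 170.9 kmol/h.
H balance: n_H = 0 + 2ξ₁ − 1ξ₂ = 241 → ξ₂ = (2·170.9 − 241)/1 = 100.7 kmol/h.
Outlet amounts (n = n₀ + Σ ν·ξ):
  F: 290.1 − 1(170.9) = 119.2
  H: 0 + 2(170.9) − 1(100.7) = 241
  E: 0 + 2(100.7) = 201.5
Total out = 561.7 kmol/h; y_E = 201.5 / 561.7 = 0.3587.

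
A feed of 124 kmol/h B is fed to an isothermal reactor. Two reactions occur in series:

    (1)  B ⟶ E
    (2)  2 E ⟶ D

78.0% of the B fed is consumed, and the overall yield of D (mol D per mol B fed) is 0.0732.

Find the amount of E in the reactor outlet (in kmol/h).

Conversion of B: B consumed = 1ξ₁ = 0.78 × 124 → ξ₁ = 96.72 kmol/h.
Yield of D: 1ξ₂ / 124 = 0.0732 → ξ₂ = 9.077 kmol/h.
Outlet amounts (n = n₀ + Σ ν·ξ):
  B: 124 − 1(96.72) = 27.28
  E: 0 + 1(96.72) − 2(9.077) = 78.57
  D: 0 + 1(9.077) = 9.077

78.6 kmol/h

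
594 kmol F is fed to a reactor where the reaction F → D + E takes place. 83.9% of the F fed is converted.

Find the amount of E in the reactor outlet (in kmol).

498 kmol

F reacted = 0.839 × 594 = 498.4 kmol; ν_F = −1, so ξ = 498.4/1 = 498.4 kmol.
Outlet amounts (n = n₀ + ν ξ):
  F: 594 − 1(498.4) = 95.63
  D: 0 + 1(498.4) = 498.4
  E: 0 + 1(498.4) = 498.4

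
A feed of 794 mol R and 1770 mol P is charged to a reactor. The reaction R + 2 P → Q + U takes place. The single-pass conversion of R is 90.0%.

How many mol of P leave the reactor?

R reacted = 0.9 × 794 = 714.6 mol; ν_R = −1, so ξ = 714.6/1 = 714.6 mol.
Outlet amounts (n = n₀ + ν ξ):
  R: 794 − 1(714.6) = 79.4
  P: 1770 − 2(714.6) = 340.8
  Q: 0 + 1(714.6) = 714.6
  U: 0 + 1(714.6) = 714.6

341 mol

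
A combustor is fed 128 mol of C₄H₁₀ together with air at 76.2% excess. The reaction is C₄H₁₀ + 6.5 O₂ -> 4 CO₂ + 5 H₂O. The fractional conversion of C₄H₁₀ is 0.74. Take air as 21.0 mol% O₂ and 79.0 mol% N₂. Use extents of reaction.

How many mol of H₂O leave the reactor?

474 mol

Stoichiometric O₂ = 6.5 × 128 = 832 mol; O₂ fed = 832 × 1.762 = 1466 mol.
N₂ fed = 1466 × 79/21 = 5515 mol.
Fuel reacted = 0.74 × 128 → ξ = 94.72 mol.
Outlet (n = n₀ + ν ξ):
  C₄H₁₀: 128 − 1(94.72) = 33.28
  O₂: 1466 − 6.5(94.72) = 850.3
  N₂: 5515 (inert)
  CO₂: 0 + 4(94.72) = 378.9
  H₂O: 0 + 5(94.72) = 473.6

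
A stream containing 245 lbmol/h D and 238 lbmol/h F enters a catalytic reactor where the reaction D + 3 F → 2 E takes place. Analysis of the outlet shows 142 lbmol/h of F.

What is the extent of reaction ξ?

For F: n = n₀ − 3ξ → 142 = 238 − 3ξ, giving ξ = 32 lbmol/h.
Outlet amounts (n = n₀ + ν ξ):
  D: 245 − 1(32) = 213
  F: 238 − 3(32) = 142
  E: 0 + 2(32) = 64

ξ = 32 lbmol/h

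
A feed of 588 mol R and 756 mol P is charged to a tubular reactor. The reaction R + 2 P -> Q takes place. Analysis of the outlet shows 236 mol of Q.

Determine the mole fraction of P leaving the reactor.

For Q: n = n₀ + 1ξ → 236 = 0 + 1ξ, giving ξ = 236 mol.
Outlet amounts (n = n₀ + ν ξ):
  R: 588 − 1(236) = 352
  P: 756 − 2(236) = 284
  Q: 0 + 1(236) = 236
Total out = 872 mol; y_P = 284 / 872 = 0.3257.

0.326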